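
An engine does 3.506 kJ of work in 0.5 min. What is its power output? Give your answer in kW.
Convert to SI: W = 3506.0 J, t = 30.0 s
P = W/t = 3506.0/30.0 = 116.867 W = 0.1169 kW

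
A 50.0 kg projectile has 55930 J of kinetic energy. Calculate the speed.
v = √(2·KE/m) = √(2·55930/50.0) = 47.3 m/s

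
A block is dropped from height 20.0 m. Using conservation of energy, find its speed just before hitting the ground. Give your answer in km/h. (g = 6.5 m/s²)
mgh = ½mv² ⇒ v = √(2gh) = √(2·6.5·20.0) = 16.1245 m/s = 58.05 km/h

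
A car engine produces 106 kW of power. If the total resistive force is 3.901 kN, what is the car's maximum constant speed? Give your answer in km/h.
Convert to SI: F = 3901.0 N
P = Fv ⇒ v = P/F = 106000 W/3901.0 N = 27.1725 m/s = 97.82 km/h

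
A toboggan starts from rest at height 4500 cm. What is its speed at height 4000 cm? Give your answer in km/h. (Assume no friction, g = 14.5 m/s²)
Convert to SI: h₁−h₂ = 5.0 m
mgh₁ = mgh₂ + ½mv² ⇒ v = √(2g(h₁−h₂)) = √(2·14.5·5.0) = 12.0416 m/s = 43.35 km/h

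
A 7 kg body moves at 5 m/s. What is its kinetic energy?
KE = ½mv² = ½(7)(5)² = 87.5 J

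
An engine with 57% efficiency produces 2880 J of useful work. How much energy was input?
W_in = W_out/η = 2880/0.57 = 5053 J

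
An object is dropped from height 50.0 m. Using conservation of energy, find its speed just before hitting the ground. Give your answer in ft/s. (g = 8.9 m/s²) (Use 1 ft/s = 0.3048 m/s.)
mgh = ½mv² ⇒ v = √(2gh) = √(2·8.9·50.0) = 29.8329 m/s = 97.88 ft/s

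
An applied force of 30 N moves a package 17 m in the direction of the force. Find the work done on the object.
W = F·d = (30)(17) = 510.0 J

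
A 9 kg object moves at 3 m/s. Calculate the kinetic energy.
KE = ½mv² = ½(9)(3)² = 40.5 J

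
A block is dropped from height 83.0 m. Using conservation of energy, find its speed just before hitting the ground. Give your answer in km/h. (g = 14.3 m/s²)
mgh = ½mv² ⇒ v = √(2gh) = √(2·14.3·83.0) = 48.7217 m/s = 175.4 km/h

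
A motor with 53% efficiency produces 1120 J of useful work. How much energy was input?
W_in = W_out/η = 1120/0.53 = 2113 J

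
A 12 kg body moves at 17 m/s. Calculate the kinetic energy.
KE = ½mv² = ½(12)(17)² = 1734.0 J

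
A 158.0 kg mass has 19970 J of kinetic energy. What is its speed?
v = √(2·KE/m) = √(2·19970/158.0) = 15.9 m/s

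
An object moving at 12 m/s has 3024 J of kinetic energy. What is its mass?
m = 2·KE/v² = 2·3024/(12)² = 42.0 kg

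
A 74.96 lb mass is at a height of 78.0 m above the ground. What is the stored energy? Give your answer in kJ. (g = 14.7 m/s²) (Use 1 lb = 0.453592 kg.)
Convert to SI: m = 34.0013 kg, h = 78.0 m
PE = mgh = (34.0013)(14.7)(78.0) = 38985.8 J = 38.99 kJ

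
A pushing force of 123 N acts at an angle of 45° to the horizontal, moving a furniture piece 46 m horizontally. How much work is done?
W = F·d·cosθ = (123)(46)cos(45°) = 4001 J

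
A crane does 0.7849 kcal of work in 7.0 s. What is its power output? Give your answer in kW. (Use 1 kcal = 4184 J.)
Convert to SI: W = 3284.02 J, t = 7.0 s
P = W/t = 3284.02/7.0 = 469.146 W = 0.4691 kW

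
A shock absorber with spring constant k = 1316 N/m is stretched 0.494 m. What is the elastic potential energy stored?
PE = ½kx² = ½(1316)(0.494)² = 160.6 J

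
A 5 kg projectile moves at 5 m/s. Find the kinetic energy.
KE = ½mv² = ½(5)(5)² = 62.5 J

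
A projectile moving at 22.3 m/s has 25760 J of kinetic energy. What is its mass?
m = 2·KE/v² = 2·25760/(22.3)² = 103.6 kg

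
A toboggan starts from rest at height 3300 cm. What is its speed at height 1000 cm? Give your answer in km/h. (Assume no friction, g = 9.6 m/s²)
Convert to SI: h₁−h₂ = 23.0 m
mgh₁ = mgh₂ + ½mv² ⇒ v = √(2g(h₁−h₂)) = √(2·9.6·23.0) = 21.0143 m/s = 75.65 km/h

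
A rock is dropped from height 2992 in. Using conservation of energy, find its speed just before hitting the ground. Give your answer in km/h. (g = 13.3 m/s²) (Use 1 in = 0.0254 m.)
Convert to SI: h = 75.9968 m
mgh = ½mv² ⇒ v = √(2gh) = √(2·13.3·75.9968) = 44.9613 m/s = 161.9 km/h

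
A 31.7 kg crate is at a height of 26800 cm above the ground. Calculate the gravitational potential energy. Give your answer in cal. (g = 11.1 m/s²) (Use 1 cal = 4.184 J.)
Convert to SI: m = 31.7 kg, h = 268.0 m
PE = mgh = (31.7)(11.1)(268.0) = 94301.2 J = 22540 cal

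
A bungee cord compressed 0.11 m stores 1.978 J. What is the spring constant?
k = 2·PE/x² = 2·1.978/(0.11)² = 326.9 N/m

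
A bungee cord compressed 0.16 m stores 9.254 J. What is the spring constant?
k = 2·PE/x² = 2·9.254/(0.16)² = 723.0 N/m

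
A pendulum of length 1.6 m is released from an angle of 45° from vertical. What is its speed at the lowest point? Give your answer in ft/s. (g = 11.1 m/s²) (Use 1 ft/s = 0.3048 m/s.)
h = L(1 − cosθ) = 1.6(1 − cos45°) = 0.468629 m
v = √(2gh) = √(2·11.1·0.468629) = 3.22546 m/s = 10.58 ft/s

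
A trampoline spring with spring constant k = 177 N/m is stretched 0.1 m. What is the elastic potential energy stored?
PE = ½kx² = ½(177)(0.1)² = 0.885 J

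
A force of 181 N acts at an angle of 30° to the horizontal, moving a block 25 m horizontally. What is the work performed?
W = F·d·cosθ = (181)(25)cos(30°) = 3919 J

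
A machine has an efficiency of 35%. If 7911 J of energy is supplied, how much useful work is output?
W_out = η·W_in = 0.35·7911 = 2768.85 J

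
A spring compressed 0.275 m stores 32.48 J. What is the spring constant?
k = 2·PE/x² = 2·32.48/(0.275)² = 859.0 N/m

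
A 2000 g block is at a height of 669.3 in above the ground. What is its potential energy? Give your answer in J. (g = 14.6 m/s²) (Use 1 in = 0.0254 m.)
Convert to SI: m = 2.0 kg, h = 17.0002 m
PE = mgh = (2.0)(14.6)(17.0002) = 496.4 J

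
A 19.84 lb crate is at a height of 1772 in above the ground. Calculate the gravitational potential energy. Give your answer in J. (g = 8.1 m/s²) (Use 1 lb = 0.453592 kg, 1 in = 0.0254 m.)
Convert to SI: m = 8.99927 kg, h = 45.0088 m
PE = mgh = (8.99927)(8.1)(45.0088) = 3281 J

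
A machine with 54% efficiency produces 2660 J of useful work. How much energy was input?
W_in = W_out/η = 2660/0.54 = 4926 J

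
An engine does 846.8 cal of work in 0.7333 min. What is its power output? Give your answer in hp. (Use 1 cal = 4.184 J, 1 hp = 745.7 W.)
Convert to SI: W = 3543.01 J, t = 43.998 s
P = W/t = 3543.01/43.998 = 80.5266 W = 0.108 hp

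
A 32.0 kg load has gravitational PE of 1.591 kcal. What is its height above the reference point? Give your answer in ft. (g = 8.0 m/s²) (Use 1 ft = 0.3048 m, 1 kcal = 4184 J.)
Convert to SI: m = 32.0 kg, PE = 6656.74 J
h = PE/(mg) = 6656.74/(32.0·8.0) = 26.0029 m = 85.31 ft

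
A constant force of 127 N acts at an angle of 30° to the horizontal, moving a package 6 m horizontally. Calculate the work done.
W = F·d·cosθ = (127)(6)cos(30°) = 659.9 J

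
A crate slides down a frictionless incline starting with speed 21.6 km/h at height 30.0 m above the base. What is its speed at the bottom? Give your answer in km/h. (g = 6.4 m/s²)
Convert to SI: v₀ = 6.0 m/s, h = 30.0 m
½mv₀² + mgh = ½mv² ⇒ v = √(v₀² + 2gh) = √(6.0² + 2·6.4·30.0) = 20.4939 m/s = 73.78 km/h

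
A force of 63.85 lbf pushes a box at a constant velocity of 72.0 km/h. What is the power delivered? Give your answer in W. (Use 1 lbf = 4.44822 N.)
Convert to SI: F = 284.019 N, v = 20.0 m/s
P = Fv = (284.019)(20.0) = 5680 W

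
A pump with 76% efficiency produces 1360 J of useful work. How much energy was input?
W_in = W_out/η = 1360/0.76 = 1789 J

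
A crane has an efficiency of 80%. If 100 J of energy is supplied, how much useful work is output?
W_out = η·W_in = 0.8·100 = 80.0 J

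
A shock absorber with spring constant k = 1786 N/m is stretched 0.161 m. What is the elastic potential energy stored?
PE = ½kx² = ½(1786)(0.161)² = 23.15 J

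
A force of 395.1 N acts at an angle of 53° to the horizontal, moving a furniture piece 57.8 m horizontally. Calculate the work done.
W = F·d·cosθ = (395.1)(57.8)cos(53°) = 13740 J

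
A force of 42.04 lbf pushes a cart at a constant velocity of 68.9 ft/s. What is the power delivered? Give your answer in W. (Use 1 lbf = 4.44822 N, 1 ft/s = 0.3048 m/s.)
Convert to SI: F = 187.003 N, v = 21.0007 m/s
P = Fv = (187.003)(21.0007) = 3927 W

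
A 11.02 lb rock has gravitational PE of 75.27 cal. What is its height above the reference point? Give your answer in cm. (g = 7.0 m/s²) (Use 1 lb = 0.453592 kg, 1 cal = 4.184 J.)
Convert to SI: m = 4.99858 kg, PE = 314.93 J
h = PE/(mg) = 314.93/(4.99858·7.0) = 9.00054 m = 900.1 cm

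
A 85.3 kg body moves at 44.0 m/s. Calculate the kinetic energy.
KE = ½mv² = ½(85.3)(44.0)² = 82570 J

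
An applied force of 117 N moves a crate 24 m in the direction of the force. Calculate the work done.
W = F·d = (117)(24) = 2808 J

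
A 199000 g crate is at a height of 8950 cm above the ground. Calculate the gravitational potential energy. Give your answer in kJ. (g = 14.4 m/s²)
Convert to SI: m = 199.0 kg, h = 89.5 m
PE = mgh = (199.0)(14.4)(89.5) = 256471 J = 256.5 kJ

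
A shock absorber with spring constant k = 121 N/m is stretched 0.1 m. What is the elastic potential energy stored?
PE = ½kx² = ½(121)(0.1)² = 0.605 J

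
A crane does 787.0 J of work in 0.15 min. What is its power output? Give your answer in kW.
Convert to SI: W = 787.0 J, t = 9.0 s
P = W/t = 787.0/9.0 = 87.4444 W = 0.08744 kW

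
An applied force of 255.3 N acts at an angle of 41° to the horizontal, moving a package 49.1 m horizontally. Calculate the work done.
W = F·d·cosθ = (255.3)(49.1)cos(41°) = 9460 J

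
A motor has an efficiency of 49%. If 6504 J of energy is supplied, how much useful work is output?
W_out = η·W_in = 0.49·6504 = 3186.96 J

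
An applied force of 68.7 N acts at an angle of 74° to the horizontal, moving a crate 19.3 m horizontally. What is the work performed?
W = F·d·cosθ = (68.7)(19.3)cos(74°) = 365.5 J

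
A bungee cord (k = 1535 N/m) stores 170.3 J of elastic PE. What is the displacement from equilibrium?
x = √(2·PE/k) = √(2·170.3/1535) = 0.4711 m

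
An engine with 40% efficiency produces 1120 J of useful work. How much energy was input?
W_in = W_out/η = 1120/0.4 = 2800 J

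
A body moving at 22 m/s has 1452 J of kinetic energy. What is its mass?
m = 2·KE/v² = 2·1452/(22)² = 6.0 kg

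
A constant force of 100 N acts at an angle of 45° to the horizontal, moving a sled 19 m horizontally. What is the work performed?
W = F·d·cosθ = (100)(19)cos(45°) = 1344 J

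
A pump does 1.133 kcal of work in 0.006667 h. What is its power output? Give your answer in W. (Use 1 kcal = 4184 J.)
Convert to SI: W = 4740.47 J, t = 24.0012 s
P = W/t = 4740.47/24.0012 = 197.5 W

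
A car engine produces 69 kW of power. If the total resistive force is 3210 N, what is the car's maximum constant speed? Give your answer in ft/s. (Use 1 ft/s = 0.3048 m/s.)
P = Fv ⇒ v = P/F = 69000 W/3210.0 N = 21.4953 m/s = 70.52 ft/s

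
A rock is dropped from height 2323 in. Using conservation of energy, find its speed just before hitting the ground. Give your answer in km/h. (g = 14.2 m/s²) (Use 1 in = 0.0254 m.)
Convert to SI: h = 59.0042 m
mgh = ½mv² ⇒ v = √(2gh) = √(2·14.2·59.0042) = 40.9356 m/s = 147.4 km/h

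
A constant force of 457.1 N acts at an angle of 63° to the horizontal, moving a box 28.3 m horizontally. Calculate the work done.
W = F·d·cosθ = (457.1)(28.3)cos(63°) = 5873 J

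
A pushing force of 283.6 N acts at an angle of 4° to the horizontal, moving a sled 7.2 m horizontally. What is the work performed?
W = F·d·cosθ = (283.6)(7.2)cos(4°) = 2037 J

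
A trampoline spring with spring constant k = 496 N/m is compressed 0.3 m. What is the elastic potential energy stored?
PE = ½kx² = ½(496)(0.3)² = 22.32 J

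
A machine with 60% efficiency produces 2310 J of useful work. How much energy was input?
W_in = W_out/η = 2310/0.6 = 3850 J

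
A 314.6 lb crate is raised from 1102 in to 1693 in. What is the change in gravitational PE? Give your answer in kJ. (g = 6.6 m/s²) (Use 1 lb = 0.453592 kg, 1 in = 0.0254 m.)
Convert to SI: m = 142.7 kg, Δh = 15.0114 m
ΔPE = mgΔh = (142.7)(6.6)(15.0114) = 14138.0 J = 14.14 kJ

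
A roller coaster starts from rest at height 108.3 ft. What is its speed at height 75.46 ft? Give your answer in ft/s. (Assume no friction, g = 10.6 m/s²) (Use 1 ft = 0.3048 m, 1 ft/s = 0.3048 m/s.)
Convert to SI: h₁−h₂ = 10.0096 m
mgh₁ = mgh₂ + ½mv² ⇒ v = √(2g(h₁−h₂)) = √(2·10.6·10.0096) = 14.5672 m/s = 47.79 ft/s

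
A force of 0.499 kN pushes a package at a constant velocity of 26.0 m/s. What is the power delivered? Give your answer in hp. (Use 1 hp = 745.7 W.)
Convert to SI: F = 499.0 N, v = 26.0 m/s
P = Fv = (499.0)(26.0) = 12974.0 W = 17.4 hp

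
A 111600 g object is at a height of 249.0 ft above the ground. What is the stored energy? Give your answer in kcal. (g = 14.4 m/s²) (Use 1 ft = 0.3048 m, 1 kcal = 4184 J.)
Convert to SI: m = 111.6 kg, h = 75.8952 m
PE = mgh = (111.6)(14.4)(75.8952) = 121967 J = 29.15 kcal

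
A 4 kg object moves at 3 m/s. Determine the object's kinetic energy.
KE = ½mv² = ½(4)(3)² = 18.0 J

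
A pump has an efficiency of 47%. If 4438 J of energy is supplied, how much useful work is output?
W_out = η·W_in = 0.47·4438 = 2085.86 J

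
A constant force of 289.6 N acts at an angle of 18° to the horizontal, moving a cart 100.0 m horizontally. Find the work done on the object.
W = F·d·cosθ = (289.6)(100.0)cos(18°) = 27540 J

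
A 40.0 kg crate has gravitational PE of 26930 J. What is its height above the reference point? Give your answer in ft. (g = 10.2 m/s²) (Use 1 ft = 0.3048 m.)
h = PE/(mg) = 26930.0/(40.0·10.2) = 66.0049 m = 216.6 ft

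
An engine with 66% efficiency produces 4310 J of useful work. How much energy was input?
W_in = W_out/η = 4310/0.66 = 6530 J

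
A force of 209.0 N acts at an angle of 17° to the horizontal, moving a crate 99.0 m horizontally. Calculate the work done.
W = F·d·cosθ = (209.0)(99.0)cos(17°) = 19790 J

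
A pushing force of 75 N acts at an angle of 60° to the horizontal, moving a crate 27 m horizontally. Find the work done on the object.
W = F·d·cosθ = (75)(27)cos(60°) = 1013 J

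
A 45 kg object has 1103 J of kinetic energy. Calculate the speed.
v = √(2·KE/m) = √(2·1103/45) = 7.002 m/s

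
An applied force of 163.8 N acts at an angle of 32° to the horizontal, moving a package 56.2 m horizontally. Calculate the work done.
W = F·d·cosθ = (163.8)(56.2)cos(32°) = 7807 J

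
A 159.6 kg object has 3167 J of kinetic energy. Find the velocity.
v = √(2·KE/m) = √(2·3167/159.6) = 6.3 m/s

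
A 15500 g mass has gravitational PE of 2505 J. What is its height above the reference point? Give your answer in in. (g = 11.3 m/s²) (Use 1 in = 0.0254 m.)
Convert to SI: m = 15.5 kg, PE = 2505.0 J
h = PE/(mg) = 2505.0/(15.5·11.3) = 14.302 m = 563.1 in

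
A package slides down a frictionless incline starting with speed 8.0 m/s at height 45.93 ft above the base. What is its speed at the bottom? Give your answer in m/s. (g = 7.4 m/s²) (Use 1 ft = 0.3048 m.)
Convert to SI: v₀ = 8.0 m/s, h = 13.9995 m
½mv₀² + mgh = ½mv² ⇒ v = √(v₀² + 2gh) = √(8.0² + 2·7.4·13.9995) = 16.47 m/s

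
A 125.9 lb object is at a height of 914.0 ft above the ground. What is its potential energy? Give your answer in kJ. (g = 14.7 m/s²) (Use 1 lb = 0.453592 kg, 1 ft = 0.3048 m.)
Convert to SI: m = 57.1072 kg, h = 278.587 m
PE = mgh = (57.1072)(14.7)(278.587) = 233867 J = 233.9 kJ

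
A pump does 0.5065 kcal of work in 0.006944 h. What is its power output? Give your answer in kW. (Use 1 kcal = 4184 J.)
Convert to SI: W = 2119.2 J, t = 24.9984 s
P = W/t = 2119.2/24.9984 = 84.7733 W = 0.08477 kW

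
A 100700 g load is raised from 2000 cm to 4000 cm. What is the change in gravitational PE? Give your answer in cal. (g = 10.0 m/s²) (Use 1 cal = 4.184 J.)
Convert to SI: m = 100.7 kg, Δh = 20.0 m
ΔPE = mgΔh = (100.7)(10.0)(20.0) = 20140.0 J = 4814 cal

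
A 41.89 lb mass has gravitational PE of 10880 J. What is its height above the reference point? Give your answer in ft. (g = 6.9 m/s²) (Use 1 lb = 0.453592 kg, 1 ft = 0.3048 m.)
Convert to SI: m = 19.001 kg, PE = 10880.0 J
h = PE/(mg) = 10880.0/(19.001·6.9) = 82.9859 m = 272.3 ft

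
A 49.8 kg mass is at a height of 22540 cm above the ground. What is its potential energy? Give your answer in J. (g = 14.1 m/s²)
Convert to SI: m = 49.8 kg, h = 225.4 m
PE = mgh = (49.8)(14.1)(225.4) = 158300 J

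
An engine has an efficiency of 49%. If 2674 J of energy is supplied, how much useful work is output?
W_out = η·W_in = 0.49·2674 = 1310.26 J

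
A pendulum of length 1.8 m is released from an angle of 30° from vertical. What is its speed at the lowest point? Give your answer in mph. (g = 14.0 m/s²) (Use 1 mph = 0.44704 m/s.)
h = L(1 − cosθ) = 1.8(1 − cos30°) = 0.241154 m
v = √(2gh) = √(2·14.0·0.241154) = 2.59852 m/s = 5.813 mph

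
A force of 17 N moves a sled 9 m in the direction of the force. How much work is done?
W = F·d = (17)(9) = 153.0 J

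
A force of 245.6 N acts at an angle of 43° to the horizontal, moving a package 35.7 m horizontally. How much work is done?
W = F·d·cosθ = (245.6)(35.7)cos(43°) = 6412 J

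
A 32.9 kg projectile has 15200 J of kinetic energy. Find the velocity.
v = √(2·KE/m) = √(2·15200/32.9) = 30.4 m/s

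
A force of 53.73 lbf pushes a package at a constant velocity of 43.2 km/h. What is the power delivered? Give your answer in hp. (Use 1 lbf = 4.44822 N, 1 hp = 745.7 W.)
Convert to SI: F = 239.003 N, v = 12.0 m/s
P = Fv = (239.003)(12.0) = 2868.03 W = 3.846 hp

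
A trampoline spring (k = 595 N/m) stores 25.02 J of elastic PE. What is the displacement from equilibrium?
x = √(2·PE/k) = √(2·25.02/595) = 0.29 m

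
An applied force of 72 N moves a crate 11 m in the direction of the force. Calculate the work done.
W = F·d = (72)(11) = 792.0 J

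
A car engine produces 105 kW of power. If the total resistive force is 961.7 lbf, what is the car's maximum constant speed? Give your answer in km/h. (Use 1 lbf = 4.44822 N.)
Convert to SI: F = 4277.85 N
P = Fv ⇒ v = P/F = 105000 W/4277.85 N = 24.545 m/s = 88.36 km/h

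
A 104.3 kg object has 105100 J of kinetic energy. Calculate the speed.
v = √(2·KE/m) = √(2·105100/104.3) = 44.89 m/s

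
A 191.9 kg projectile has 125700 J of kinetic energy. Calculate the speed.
v = √(2·KE/m) = √(2·125700/191.9) = 36.19 m/s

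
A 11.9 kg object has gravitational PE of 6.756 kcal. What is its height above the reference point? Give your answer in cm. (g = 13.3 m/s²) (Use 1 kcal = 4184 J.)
Convert to SI: m = 11.9 kg, PE = 28267.1 J
h = PE/(mg) = 28267.1/(11.9·13.3) = 178.601 m = 17860 cm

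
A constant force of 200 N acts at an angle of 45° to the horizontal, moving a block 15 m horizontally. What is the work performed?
W = F·d·cosθ = (200)(15)cos(45°) = 2121 J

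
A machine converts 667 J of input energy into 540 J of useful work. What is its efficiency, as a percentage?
η = W_out/W_in = 540/667 = 80.96%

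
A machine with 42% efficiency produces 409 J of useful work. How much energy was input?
W_in = W_out/η = 409/0.42 = 973.8 J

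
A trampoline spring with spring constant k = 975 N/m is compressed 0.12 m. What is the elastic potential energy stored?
PE = ½kx² = ½(975)(0.12)² = 7.02 J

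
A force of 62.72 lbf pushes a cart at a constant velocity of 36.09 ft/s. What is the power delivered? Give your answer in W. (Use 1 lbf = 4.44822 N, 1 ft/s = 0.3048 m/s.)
Convert to SI: F = 278.992 N, v = 11.0002 m/s
P = Fv = (278.992)(11.0002) = 3069 W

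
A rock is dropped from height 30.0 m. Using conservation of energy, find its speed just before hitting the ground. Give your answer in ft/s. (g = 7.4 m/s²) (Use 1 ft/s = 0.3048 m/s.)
mgh = ½mv² ⇒ v = √(2gh) = √(2·7.4·30.0) = 21.0713 m/s = 69.13 ft/s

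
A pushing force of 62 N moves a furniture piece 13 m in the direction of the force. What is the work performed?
W = F·d = (62)(13) = 806.0 J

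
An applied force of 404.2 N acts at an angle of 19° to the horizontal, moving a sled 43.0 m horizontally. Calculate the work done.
W = F·d·cosθ = (404.2)(43.0)cos(19°) = 16430 J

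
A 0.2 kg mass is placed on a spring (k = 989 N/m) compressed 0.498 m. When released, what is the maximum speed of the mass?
½kx² = ½mv² ⇒ v = x√(k/m) = (0.498)√(989/0.2) = 35.02 m/s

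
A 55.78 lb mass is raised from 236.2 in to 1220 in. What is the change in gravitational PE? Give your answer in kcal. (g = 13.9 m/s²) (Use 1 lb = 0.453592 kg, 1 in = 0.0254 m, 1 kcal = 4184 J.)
Convert to SI: m = 25.3014 kg, Δh = 24.9885 m
ΔPE = mgΔh = (25.3014)(13.9)(24.9885) = 8788.19 J = 2.1 kcal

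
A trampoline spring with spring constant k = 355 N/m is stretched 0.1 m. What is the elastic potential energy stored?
PE = ½kx² = ½(355)(0.1)² = 1.775 J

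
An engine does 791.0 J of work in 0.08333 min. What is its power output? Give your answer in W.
Convert to SI: W = 791.0 J, t = 4.9998 s
P = W/t = 791.0/4.9998 = 158.2 W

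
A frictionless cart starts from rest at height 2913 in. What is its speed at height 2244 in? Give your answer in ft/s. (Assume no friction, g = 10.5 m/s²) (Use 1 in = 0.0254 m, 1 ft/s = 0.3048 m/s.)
Convert to SI: h₁−h₂ = 16.9926 m
mgh₁ = mgh₂ + ½mv² ⇒ v = √(2g(h₁−h₂)) = √(2·10.5·16.9926) = 18.8903 m/s = 61.98 ft/s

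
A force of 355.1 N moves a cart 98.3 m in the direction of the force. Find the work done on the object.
W = F·d = (355.1)(98.3) = 34910 J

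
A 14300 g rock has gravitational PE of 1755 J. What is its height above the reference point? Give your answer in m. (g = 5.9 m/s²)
Convert to SI: m = 14.3 kg, PE = 1755.0 J
h = PE/(mg) = 1755.0/(14.3·5.9) = 20.8 m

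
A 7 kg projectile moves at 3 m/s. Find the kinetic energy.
KE = ½mv² = ½(7)(3)² = 31.5 J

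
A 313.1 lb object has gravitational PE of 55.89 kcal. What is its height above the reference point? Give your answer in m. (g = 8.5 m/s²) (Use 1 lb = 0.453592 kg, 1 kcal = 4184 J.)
Convert to SI: m = 142.02 kg, PE = 233844 J
h = PE/(mg) = 233844/(142.02·8.5) = 193.7 m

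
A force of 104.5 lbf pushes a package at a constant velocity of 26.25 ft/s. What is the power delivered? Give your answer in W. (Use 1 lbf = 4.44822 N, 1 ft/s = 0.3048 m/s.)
Convert to SI: F = 464.839 N, v = 8.001 m/s
P = Fv = (464.839)(8.001) = 3719 W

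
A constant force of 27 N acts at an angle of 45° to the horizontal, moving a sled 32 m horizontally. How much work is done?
W = F·d·cosθ = (27)(32)cos(45°) = 610.9 J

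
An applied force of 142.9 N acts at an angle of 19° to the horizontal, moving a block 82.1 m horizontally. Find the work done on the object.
W = F·d·cosθ = (142.9)(82.1)cos(19°) = 11090 J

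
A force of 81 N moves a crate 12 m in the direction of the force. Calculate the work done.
W = F·d = (81)(12) = 972.0 J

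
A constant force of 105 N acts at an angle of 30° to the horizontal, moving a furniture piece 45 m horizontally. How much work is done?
W = F·d·cosθ = (105)(45)cos(30°) = 4092 J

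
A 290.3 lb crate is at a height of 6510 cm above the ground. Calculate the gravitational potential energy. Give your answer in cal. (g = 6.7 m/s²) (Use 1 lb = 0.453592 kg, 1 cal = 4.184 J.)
Convert to SI: m = 131.678 kg, h = 65.1 m
PE = mgh = (131.678)(6.7)(65.1) = 57433.9 J = 13730 cal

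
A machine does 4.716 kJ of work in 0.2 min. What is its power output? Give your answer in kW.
Convert to SI: W = 4716.0 J, t = 12.0 s
P = W/t = 4716.0/12.0 = 393.0 W = 0.393 kW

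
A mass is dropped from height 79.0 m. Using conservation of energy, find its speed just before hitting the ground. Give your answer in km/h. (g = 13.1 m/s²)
mgh = ½mv² ⇒ v = √(2gh) = √(2·13.1·79.0) = 45.4951 m/s = 163.8 km/h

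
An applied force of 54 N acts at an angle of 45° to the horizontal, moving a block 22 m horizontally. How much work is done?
W = F·d·cosθ = (54)(22)cos(45°) = 840.0 J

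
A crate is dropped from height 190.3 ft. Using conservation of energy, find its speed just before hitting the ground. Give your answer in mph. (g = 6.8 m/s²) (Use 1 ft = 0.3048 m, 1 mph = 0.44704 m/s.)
Convert to SI: h = 58.0034 m
mgh = ½mv² ⇒ v = √(2gh) = √(2·6.8·58.0034) = 28.0864 m/s = 62.83 mph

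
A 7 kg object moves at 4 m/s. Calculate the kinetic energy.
KE = ½mv² = ½(7)(4)² = 56.0 J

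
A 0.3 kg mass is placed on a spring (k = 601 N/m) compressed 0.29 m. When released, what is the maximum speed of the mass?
½kx² = ½mv² ⇒ v = x√(k/m) = (0.29)√(601/0.3) = 12.98 m/s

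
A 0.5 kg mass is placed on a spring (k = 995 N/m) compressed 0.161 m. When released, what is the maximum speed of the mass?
½kx² = ½mv² ⇒ v = x√(k/m) = (0.161)√(995/0.5) = 7.182 m/s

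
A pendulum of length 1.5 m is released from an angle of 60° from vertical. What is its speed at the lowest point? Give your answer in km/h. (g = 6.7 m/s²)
h = L(1 − cosθ) = 1.5(1 − cos60°) = 0.75 m
v = √(2gh) = √(2·6.7·0.75) = 3.17017 m/s = 11.41 km/h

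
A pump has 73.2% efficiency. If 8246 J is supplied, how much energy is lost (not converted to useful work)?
W_lost = W_in(1 − η) = 8246·(1 − 0.732) = 2210 J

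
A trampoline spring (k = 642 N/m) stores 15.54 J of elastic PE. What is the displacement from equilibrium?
x = √(2·PE/k) = √(2·15.54/642) = 0.22 m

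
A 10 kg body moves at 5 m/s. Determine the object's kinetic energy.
KE = ½mv² = ½(10)(5)² = 125.0 J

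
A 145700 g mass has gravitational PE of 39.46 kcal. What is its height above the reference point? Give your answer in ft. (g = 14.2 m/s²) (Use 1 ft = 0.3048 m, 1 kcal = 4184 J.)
Convert to SI: m = 145.7 kg, PE = 165101 J
h = PE/(mg) = 165101/(145.7·14.2) = 79.7996 m = 261.8 ft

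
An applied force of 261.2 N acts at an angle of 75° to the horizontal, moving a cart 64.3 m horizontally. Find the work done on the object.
W = F·d·cosθ = (261.2)(64.3)cos(75°) = 4347 J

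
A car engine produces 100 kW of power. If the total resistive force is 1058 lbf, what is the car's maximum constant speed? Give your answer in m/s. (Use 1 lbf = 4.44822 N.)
Convert to SI: F = 4706.22 N
P = Fv ⇒ v = P/F = 100000 W/4706.22 N = 21.25 m/s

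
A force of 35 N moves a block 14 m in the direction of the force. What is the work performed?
W = F·d = (35)(14) = 490.0 J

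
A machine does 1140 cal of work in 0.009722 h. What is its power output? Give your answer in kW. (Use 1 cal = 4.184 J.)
Convert to SI: W = 4769.76 J, t = 34.9992 s
P = W/t = 4769.76/34.9992 = 136.282 W = 0.1363 kW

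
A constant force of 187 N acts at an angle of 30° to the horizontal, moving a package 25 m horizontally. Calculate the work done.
W = F·d·cosθ = (187)(25)cos(30°) = 4049 J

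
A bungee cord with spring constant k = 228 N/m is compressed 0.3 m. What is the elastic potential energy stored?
PE = ½kx² = ½(228)(0.3)² = 10.26 J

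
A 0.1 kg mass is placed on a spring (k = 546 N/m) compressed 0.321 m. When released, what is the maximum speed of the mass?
½kx² = ½mv² ⇒ v = x√(k/m) = (0.321)√(546/0.1) = 23.72 m/s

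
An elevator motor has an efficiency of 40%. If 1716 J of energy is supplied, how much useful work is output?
W_out = η·W_in = 0.4·1716 = 686.4 J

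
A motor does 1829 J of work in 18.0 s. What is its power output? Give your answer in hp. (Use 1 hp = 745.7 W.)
P = W/t = 1829.0/18.0 = 101.611 W = 0.1363 hp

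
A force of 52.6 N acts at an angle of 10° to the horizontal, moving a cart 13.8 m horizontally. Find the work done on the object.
W = F·d·cosθ = (52.6)(13.8)cos(10°) = 714.9 J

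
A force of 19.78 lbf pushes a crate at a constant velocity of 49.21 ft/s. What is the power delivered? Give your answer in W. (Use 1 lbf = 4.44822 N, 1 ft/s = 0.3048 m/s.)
Convert to SI: F = 87.9858 N, v = 14.9992 m/s
P = Fv = (87.9858)(14.9992) = 1320 W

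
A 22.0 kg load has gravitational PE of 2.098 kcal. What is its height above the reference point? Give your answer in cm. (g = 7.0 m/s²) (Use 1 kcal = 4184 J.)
Convert to SI: m = 22.0 kg, PE = 8778.03 J
h = PE/(mg) = 8778.03/(22.0·7.0) = 57.0002 m = 5700 cm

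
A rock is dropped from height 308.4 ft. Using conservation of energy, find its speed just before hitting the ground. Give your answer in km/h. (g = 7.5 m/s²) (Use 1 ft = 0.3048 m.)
Convert to SI: h = 94.0003 m
mgh = ½mv² ⇒ v = √(2gh) = √(2·7.5·94.0003) = 37.55 m/s = 135.2 km/h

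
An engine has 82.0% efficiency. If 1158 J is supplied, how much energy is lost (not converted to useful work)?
W_lost = W_in(1 − η) = 1158·(1 − 0.82) = 208.4 J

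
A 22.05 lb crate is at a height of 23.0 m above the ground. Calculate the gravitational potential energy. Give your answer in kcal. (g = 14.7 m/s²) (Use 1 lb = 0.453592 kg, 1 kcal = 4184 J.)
Convert to SI: m = 10.0017 kg, h = 23.0 m
PE = mgh = (10.0017)(14.7)(23.0) = 3381.58 J = 0.8082 kcal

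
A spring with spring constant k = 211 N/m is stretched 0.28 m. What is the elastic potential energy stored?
PE = ½kx² = ½(211)(0.28)² = 8.271 J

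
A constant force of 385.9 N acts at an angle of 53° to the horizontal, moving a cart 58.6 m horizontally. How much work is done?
W = F·d·cosθ = (385.9)(58.6)cos(53°) = 13610 J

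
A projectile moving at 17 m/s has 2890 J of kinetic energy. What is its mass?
m = 2·KE/v² = 2·2890/(17)² = 20.0 kg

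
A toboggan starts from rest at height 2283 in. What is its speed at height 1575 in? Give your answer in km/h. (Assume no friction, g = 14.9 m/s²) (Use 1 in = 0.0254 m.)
Convert to SI: h₁−h₂ = 17.9832 m
mgh₁ = mgh₂ + ½mv² ⇒ v = √(2g(h₁−h₂)) = √(2·14.9·17.9832) = 23.1495 m/s = 83.34 km/h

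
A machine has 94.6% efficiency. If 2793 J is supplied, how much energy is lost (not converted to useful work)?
W_lost = W_in(1 − η) = 2793·(1 − 0.946) = 150.8 J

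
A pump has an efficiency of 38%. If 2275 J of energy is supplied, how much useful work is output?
W_out = η·W_in = 0.38·2275 = 864.5 J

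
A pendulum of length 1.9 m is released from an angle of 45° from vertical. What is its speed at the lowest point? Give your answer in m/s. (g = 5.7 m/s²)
h = L(1 − cosθ) = 1.9(1 − cos45°) = 0.556497 m
v = √(2gh) = √(2·5.7·0.556497) = 2.519 m/s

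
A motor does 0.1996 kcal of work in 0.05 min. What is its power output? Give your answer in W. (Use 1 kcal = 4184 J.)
Convert to SI: W = 835.126 J, t = 3.0 s
P = W/t = 835.126/3.0 = 278.4 W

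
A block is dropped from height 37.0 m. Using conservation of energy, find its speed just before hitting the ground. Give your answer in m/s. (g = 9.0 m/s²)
mgh = ½mv² ⇒ v = √(2gh) = √(2·9.0·37.0) = 25.81 m/s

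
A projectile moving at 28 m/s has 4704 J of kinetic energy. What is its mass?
m = 2·KE/v² = 2·4704/(28)² = 12.0 kg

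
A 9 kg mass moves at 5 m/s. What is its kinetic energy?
KE = ½mv² = ½(9)(5)² = 112.5 J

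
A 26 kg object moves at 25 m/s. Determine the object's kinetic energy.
KE = ½mv² = ½(26)(25)² = 8125.0 J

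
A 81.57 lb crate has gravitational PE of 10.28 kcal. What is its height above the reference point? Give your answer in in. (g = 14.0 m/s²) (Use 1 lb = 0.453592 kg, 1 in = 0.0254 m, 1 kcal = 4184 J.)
Convert to SI: m = 36.9995 kg, PE = 43011.5 J
h = PE/(mg) = 43011.5/(36.9995·14.0) = 83.0349 m = 3269 in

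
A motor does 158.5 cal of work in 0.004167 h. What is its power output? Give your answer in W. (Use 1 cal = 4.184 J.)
Convert to SI: W = 663.164 J, t = 15.0012 s
P = W/t = 663.164/15.0012 = 44.21 W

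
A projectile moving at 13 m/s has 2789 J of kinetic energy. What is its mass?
m = 2·KE/v² = 2·2789/(13)² = 33.01 kg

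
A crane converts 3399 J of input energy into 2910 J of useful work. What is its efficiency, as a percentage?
η = W_out/W_in = 2910/3399 = 85.61%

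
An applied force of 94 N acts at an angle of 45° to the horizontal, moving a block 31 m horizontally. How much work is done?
W = F·d·cosθ = (94)(31)cos(45°) = 2061 J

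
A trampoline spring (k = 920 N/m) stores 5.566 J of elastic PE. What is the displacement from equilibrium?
x = √(2·PE/k) = √(2·5.566/920) = 0.11 m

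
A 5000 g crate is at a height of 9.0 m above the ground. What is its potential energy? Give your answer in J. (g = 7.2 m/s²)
Convert to SI: m = 5.0 kg, h = 9.0 m
PE = mgh = (5.0)(7.2)(9.0) = 324.0 J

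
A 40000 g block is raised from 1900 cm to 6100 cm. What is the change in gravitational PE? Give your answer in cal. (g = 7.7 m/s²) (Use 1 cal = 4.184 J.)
Convert to SI: m = 40.0 kg, Δh = 42.0 m
ΔPE = mgΔh = (40.0)(7.7)(42.0) = 12936.0 J = 3092 cal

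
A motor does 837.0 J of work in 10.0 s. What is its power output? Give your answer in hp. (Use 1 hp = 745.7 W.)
P = W/t = 837.0/10.0 = 83.7 W = 0.1122 hp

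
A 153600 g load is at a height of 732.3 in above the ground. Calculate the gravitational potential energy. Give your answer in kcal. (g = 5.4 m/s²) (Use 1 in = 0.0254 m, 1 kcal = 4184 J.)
Convert to SI: m = 153.6 kg, h = 18.6004 m
PE = mgh = (153.6)(5.4)(18.6004) = 15427.9 J = 3.687 kcal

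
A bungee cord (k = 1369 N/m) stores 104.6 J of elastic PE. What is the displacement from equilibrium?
x = √(2·PE/k) = √(2·104.6/1369) = 0.3909 m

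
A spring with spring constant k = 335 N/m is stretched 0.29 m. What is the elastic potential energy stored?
PE = ½kx² = ½(335)(0.29)² = 14.09 J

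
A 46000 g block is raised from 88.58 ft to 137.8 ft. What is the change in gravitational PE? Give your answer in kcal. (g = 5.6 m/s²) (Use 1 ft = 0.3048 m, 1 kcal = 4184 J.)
Convert to SI: m = 46.0 kg, Δh = 15.0023 m
ΔPE = mgΔh = (46.0)(5.6)(15.0023) = 3864.58 J = 0.9237 kcal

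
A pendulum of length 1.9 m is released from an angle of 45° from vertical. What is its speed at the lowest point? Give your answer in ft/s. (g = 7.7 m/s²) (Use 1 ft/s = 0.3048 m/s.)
h = L(1 − cosθ) = 1.9(1 − cos45°) = 0.556497 m
v = √(2gh) = √(2·7.7·0.556497) = 2.92747 m/s = 9.605 ft/s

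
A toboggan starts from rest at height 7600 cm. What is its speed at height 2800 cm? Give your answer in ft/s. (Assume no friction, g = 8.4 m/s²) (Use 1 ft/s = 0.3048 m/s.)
Convert to SI: h₁−h₂ = 48.0 m
mgh₁ = mgh₂ + ½mv² ⇒ v = √(2g(h₁−h₂)) = √(2·8.4·48.0) = 28.3972 m/s = 93.17 ft/s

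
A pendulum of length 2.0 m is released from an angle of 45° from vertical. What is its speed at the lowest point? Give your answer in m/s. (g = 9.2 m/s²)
h = L(1 − cosθ) = 2.0(1 − cos45°) = 0.585786 m
v = √(2gh) = √(2·9.2·0.585786) = 3.283 m/s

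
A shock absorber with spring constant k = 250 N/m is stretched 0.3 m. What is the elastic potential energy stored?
PE = ½kx² = ½(250)(0.3)² = 11.25 J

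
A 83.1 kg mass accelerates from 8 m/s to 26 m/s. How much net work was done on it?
W = ΔKE = ½m(v₂² − v₁²) = ½(83.1)(26² − 8²) = 25428.6 J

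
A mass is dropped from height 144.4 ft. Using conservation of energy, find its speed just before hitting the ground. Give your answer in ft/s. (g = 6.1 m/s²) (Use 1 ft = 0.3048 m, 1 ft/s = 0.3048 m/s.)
Convert to SI: h = 44.0131 m
mgh = ½mv² ⇒ v = √(2gh) = √(2·6.1·44.0131) = 23.1724 m/s = 76.02 ft/s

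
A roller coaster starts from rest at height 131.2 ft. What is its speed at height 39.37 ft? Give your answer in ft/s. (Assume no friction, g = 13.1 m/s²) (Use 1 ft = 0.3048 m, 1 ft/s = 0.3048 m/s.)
Convert to SI: h₁−h₂ = 27.9898 m
mgh₁ = mgh₂ + ½mv² ⇒ v = √(2g(h₁−h₂)) = √(2·13.1·27.9898) = 27.0801 m/s = 88.85 ft/s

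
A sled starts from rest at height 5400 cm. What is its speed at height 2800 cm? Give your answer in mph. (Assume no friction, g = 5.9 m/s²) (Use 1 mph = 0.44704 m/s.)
Convert to SI: h₁−h₂ = 26.0 m
mgh₁ = mgh₂ + ½mv² ⇒ v = √(2g(h₁−h₂)) = √(2·5.9·26.0) = 17.5157 m/s = 39.18 mph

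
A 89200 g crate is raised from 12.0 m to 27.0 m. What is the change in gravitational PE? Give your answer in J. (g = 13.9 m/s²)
Convert to SI: m = 89.2 kg, Δh = 15.0 m
ΔPE = mgΔh = (89.2)(13.9)(15.0) = 18600 J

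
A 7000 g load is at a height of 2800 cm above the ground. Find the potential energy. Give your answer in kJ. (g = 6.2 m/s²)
Convert to SI: m = 7.0 kg, h = 28.0 m
PE = mgh = (7.0)(6.2)(28.0) = 1215.2 J = 1.215 kJ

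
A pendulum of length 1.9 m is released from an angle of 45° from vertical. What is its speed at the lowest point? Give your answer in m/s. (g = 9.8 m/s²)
h = L(1 − cosθ) = 1.9(1 − cos45°) = 0.556497 m
v = √(2gh) = √(2·9.8·0.556497) = 3.303 m/s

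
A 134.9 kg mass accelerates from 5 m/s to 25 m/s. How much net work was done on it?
W = ΔKE = ½m(v₂² − v₁²) = ½(134.9)(25² − 5²) = 40470.0 J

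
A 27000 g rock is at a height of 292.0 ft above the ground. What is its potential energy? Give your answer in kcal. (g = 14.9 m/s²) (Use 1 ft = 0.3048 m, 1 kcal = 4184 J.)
Convert to SI: m = 27.0 kg, h = 89.0016 m
PE = mgh = (27.0)(14.9)(89.0016) = 35805.3 J = 8.558 kcal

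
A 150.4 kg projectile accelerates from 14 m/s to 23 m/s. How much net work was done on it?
W = ΔKE = ½m(v₂² − v₁²) = ½(150.4)(23² − 14²) = 25041.6 J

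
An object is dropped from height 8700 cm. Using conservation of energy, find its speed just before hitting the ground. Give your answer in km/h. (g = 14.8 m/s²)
Convert to SI: h = 87.0 m
mgh = ½mv² ⇒ v = √(2gh) = √(2·14.8·87.0) = 50.7464 m/s = 182.7 km/h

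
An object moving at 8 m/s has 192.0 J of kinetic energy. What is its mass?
m = 2·KE/v² = 2·192.0/(8)² = 6.0 kg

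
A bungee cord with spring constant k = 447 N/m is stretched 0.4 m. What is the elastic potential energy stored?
PE = ½kx² = ½(447)(0.4)² = 35.76 J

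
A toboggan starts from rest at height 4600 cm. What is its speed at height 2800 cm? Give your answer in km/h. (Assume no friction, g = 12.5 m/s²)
Convert to SI: h₁−h₂ = 18.0 m
mgh₁ = mgh₂ + ½mv² ⇒ v = √(2g(h₁−h₂)) = √(2·12.5·18.0) = 21.2132 m/s = 76.37 km/h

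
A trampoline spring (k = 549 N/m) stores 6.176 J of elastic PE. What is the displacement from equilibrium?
x = √(2·PE/k) = √(2·6.176/549) = 0.15 m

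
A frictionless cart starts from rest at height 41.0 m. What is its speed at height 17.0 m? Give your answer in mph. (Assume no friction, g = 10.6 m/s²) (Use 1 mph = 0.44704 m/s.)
mgh₁ = mgh₂ + ½mv² ⇒ v = √(2g(h₁−h₂)) = √(2·10.6·24.0) = 22.5566 m/s = 50.46 mph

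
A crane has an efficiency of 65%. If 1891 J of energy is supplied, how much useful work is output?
W_out = η·W_in = 0.65·1891 = 1229.15 J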